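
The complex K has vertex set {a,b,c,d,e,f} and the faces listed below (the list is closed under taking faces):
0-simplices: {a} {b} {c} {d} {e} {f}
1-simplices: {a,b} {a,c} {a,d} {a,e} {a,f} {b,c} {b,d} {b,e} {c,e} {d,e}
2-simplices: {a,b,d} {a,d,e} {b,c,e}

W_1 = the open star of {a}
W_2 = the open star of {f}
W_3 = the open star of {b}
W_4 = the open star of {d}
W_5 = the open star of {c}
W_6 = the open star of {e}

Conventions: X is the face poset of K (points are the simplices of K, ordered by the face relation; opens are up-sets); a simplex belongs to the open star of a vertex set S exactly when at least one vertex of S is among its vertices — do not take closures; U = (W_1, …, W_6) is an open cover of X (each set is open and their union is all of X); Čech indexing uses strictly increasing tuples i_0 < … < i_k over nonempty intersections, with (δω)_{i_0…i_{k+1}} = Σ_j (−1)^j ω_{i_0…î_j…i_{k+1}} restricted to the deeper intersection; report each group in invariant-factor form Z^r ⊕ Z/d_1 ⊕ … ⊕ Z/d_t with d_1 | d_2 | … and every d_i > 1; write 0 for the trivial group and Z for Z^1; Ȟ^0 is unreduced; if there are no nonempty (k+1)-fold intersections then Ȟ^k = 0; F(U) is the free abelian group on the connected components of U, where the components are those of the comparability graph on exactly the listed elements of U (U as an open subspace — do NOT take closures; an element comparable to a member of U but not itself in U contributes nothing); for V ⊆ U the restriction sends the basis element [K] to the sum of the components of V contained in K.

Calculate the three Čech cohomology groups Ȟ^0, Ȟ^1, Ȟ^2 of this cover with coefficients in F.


Ȟ^0 = Z, Ȟ^1 = Z^2 and Ȟ^2 = 0

nerve simplices:
  W1={{a},{a,b},{a,c},{a,d},{a,e},{a,f},{a,b,d},{a,d,e}} W2={{f},{a,f}} W3={{b},{a,b},{b,c},{b,d},{b,e},{a,b,d},{b,c,e}} W4={{d},{a,d},{b,d},{d,e},{a,b,d},{a,d,e}} W5={{c},{a,c},{b,c},{c,e},{b,c,e}} W6={{e},{a,e},{b,e},{c,e},{d,e},{a,d,e},{b,c,e}}
  W12={{a,f}} W13={{a,b},{a,b,d}} W14={{a,d},{a,b,d},{a,d,e}} W15={{a,c}} W16={{a,e},{a,d,e}} W34={{b,d},{a,b,d}} W35={{b,c},{b,c,e}} W36={{b,e},{b,c,e}} W46={{d,e},{a,d,e}} W56={{c,e},{b,c,e}}
  W134={{a,b,d}} W146={{a,d,e}} W356={{b,c,e}}
components per intersection:
  W1: {{a},{a,b},{a,c},{a,d},{a,e},{a,f},{a,b,d},{a,d,e}}
  W2: {{f},{a,f}}
  W3: {{b},{a,b},{b,c},{b,d},{b,e},{a,b,d},{b,c,e}}
  W4: {{d},{a,d},{b,d},{d,e},{a,b,d},{a,d,e}}
  W5: {{c},{a,c},{b,c},{c,e},{b,c,e}}
  W6: {{e},{a,e},{b,e},{c,e},{d,e},{a,d,e},{b,c,e}}
  W12: {{a,f}}
  W13: {{a,b},{a,b,d}}
  W14: {{a,d},{a,b,d},{a,d,e}}
  W15: {{a,c}}
  W16: {{a,e},{a,d,e}}
  W34: {{b,d},{a,b,d}}
  W35: {{b,c},{b,c,e}}
  W36: {{b,e},{b,c,e}}
  W46: {{d,e},{a,d,e}}
  W56: {{c,e},{b,c,e}}
  W134: {{a,b,d}}
  W146: {{a,d,e}}
  W356: {{b,c,e}}
C dims 6,10,3; δ0: rk 5, SNF 1^5; δ1: rk 3, SNF 1^3
degree 0: 6−5−0 = 1 → Ȟ^0 ≅ Z
degree 1: 10−3−5 = 2 → Ȟ^1 ≅ Z^2
degree 2: 3−0−3 = 0 → Ȟ^2 ≅ 0


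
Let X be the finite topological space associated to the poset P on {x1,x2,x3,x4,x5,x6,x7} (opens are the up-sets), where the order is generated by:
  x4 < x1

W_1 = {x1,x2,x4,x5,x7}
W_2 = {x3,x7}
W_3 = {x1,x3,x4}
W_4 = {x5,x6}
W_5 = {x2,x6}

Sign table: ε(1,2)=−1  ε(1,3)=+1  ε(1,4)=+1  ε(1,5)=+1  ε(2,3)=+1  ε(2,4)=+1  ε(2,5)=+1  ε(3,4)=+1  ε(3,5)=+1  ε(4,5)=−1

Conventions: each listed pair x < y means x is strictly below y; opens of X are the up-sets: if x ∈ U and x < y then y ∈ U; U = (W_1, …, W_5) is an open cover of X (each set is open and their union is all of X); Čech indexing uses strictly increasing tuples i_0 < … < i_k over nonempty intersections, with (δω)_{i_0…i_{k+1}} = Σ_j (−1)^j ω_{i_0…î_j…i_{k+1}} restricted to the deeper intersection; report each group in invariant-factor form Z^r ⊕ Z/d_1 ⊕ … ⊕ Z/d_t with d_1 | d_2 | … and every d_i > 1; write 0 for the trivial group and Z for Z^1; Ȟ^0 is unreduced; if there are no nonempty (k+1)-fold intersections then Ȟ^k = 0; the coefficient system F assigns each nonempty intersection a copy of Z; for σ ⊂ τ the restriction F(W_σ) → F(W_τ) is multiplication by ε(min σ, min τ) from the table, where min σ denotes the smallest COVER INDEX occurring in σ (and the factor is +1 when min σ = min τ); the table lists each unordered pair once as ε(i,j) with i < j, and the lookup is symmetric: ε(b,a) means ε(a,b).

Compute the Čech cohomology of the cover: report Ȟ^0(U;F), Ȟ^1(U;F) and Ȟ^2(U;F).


Ȟ^0 = 0, Ȟ^1 = Z ⊕ Z/2 and Ȟ^2 = 0

nerve simplices:
  W12={x7} W13={x1,x4} W14={x5} W15={x2} W23={x3} W45={x6}
C dims 5,6; δ0: rk 5, SNF 1^4·2
degree 0: 5−5−0 = 0 → Ȟ^0 ≅ 0
degree 1: 6−0−5 = 1 plus torsion [2] → Ȟ^1 ≅ Z ⊕ Z/2
degree 2: 0−0−0 = 0 → Ȟ^2 ≅ 0


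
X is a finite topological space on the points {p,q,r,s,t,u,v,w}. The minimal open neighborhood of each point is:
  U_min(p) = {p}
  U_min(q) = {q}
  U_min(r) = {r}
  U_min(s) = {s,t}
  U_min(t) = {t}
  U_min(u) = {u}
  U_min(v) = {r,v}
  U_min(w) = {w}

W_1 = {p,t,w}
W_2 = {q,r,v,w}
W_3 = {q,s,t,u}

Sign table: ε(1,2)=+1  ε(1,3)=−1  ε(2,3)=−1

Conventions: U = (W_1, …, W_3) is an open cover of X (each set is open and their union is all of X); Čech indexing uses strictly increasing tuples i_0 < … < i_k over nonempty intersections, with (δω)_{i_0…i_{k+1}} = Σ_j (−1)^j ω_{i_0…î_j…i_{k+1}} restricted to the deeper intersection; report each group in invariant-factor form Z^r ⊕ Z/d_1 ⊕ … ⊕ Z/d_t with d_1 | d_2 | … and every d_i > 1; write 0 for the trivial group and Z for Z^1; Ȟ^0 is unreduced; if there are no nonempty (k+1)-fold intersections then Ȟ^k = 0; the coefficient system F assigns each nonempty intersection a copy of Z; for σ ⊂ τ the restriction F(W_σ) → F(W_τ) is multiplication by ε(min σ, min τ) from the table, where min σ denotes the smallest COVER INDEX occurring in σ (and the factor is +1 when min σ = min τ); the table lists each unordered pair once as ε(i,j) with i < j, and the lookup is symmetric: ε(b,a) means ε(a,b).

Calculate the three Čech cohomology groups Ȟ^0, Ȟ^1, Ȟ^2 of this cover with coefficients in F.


intersection data:
  W12={w} W13={t} W23={q}
C dims 3,3; δ0: rk 2, SNF 1^2
Ȟ^0 = (3 − 2) − 0 = 1, so Ȟ^0 ≅ Z
Ȟ^1 = (3 − 0) − 2 = 1, so Ȟ^1 ≅ Z
Ȟ^2 = (0 − 0) − 0 = 0, so Ȟ^2 ≅ 0

Ȟ^0(U;F) ≅ Z,  Ȟ^1(U;F) ≅ Z,  Ȟ^2(U;F) ≅ 0


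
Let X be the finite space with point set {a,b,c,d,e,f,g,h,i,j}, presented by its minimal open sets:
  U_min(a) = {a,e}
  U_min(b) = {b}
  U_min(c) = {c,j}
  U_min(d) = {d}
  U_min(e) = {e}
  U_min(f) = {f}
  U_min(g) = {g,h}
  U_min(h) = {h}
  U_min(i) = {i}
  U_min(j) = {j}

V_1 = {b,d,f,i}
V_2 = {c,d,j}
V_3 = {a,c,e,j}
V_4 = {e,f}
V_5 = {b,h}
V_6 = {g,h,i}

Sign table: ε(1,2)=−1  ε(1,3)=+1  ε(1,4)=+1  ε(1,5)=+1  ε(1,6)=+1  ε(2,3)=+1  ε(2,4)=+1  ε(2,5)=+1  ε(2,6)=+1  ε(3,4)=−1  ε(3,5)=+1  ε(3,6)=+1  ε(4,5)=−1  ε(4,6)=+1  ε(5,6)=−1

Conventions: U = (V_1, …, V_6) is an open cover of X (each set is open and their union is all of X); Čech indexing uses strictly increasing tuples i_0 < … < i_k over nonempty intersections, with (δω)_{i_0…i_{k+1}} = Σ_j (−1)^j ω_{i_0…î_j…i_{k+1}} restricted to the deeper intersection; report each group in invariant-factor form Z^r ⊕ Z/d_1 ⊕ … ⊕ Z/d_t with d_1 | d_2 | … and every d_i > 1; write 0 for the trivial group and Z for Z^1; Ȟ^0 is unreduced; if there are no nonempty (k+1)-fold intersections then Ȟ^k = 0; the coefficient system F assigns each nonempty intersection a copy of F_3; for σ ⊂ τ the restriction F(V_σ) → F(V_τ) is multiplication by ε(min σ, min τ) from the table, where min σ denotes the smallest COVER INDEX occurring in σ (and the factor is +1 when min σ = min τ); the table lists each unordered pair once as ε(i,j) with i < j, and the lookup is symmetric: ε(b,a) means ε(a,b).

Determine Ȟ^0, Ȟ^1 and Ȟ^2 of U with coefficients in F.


nonempty overlaps:
  V12={d} V14={f} V15={b} V16={i} V23={c,j} V34={e} V56={h}
C dims 6,7; δ0: rk_F3 6
degree 0: 6−6−0 = 0 → Ȟ^0 ≅ 0
degree 1: 7−0−6 = 1 → Ȟ^1 ≅ Z/3
degree 2: 0−0−0 = 0 → Ȟ^2 ≅ 0

Ȟ^0(U;F) ≅ 0, Ȟ^1(U;F) ≅ Z/3, Ȟ^2(U;F) ≅ 0


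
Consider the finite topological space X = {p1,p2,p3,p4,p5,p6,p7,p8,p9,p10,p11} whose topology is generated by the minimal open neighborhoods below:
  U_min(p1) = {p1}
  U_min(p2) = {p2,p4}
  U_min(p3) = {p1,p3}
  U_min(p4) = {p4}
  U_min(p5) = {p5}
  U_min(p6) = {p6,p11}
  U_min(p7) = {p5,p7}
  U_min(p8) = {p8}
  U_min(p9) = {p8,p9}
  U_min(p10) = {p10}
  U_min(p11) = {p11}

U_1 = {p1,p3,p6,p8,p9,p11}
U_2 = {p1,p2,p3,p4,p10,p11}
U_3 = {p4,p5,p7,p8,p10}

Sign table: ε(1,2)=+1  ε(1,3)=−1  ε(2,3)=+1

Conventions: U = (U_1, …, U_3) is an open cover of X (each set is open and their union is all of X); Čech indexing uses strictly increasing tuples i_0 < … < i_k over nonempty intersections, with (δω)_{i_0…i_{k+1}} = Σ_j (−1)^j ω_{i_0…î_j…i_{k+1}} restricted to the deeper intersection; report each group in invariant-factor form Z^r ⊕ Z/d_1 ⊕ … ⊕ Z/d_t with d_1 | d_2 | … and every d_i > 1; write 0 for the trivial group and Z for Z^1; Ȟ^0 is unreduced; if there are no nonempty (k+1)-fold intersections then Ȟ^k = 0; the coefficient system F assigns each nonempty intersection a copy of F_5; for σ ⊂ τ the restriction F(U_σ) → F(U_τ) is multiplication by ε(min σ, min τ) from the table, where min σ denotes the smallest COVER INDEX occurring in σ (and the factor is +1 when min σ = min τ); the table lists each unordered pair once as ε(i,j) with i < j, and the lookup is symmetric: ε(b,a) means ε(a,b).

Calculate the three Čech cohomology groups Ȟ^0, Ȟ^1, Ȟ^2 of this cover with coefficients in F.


Ȟ^0 = 0, Ȟ^1 = 0 and Ȟ^2 = 0

cover nerve:
  U12={p1,p3,p11} U13={p8} U23={p4,p10}
C dims 3,3; δ0: rk_F5 3
Ȟ^0: (3−3)−0=0 ⇒ 0
Ȟ^1: (3−0)−3=0 ⇒ 0
Ȟ^2: (0−0)−0=0 ⇒ 0


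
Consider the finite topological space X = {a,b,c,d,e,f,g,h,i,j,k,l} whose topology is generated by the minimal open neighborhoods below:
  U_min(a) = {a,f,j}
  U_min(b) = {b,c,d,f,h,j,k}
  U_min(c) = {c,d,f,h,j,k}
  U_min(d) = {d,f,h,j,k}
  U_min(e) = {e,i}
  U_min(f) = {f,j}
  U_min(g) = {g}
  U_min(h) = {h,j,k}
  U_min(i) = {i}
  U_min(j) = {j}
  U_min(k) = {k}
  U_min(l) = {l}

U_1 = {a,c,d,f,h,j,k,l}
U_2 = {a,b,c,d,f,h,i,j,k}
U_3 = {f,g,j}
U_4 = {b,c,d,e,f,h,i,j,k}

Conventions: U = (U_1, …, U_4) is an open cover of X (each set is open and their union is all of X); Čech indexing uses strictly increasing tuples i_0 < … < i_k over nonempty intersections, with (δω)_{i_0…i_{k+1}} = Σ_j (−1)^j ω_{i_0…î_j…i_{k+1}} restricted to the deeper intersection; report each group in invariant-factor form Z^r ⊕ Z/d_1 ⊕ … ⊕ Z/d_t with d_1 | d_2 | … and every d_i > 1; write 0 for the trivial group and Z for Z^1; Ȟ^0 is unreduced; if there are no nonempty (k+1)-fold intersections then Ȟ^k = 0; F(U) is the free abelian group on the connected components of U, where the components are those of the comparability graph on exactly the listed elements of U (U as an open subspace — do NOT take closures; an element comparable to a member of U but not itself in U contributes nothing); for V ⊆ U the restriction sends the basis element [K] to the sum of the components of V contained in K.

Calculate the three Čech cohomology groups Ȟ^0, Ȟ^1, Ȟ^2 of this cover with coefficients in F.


Ȟ^0 ≅ Z^4, Ȟ^1 ≅ 0, Ȟ^2 ≅ 0

nonempty overlaps:
  U12={a,c,d,f,h,j,k} U13={f,j} U14={c,d,f,h,j,k} U23={f,j} U24={b,c,d,f,h,i,j,k} U34={f,j}
  U123={f,j} U124={c,d,f,h,j,k} U134={f,j} U234={f,j}
  U1234={f,j}
components per intersection:
  U1: {a,c,d,f,h,j,k} {l}
  U2: {a,b,c,d,f,h,j,k} {i}
  U3: {f,j} {g}
  U4: {b,c,d,f,h,j,k} {e,i}
  U12: {a,c,d,f,h,j,k}
  U13: {f,j}
  U14: {c,d,f,h,j,k}
  U23: {f,j}
  U24: {b,c,d,f,h,j,k} {i}
  U34: {f,j}
  U123: {f,j}
  U124: {c,d,f,h,j,k}
  U134: {f,j}
  U234: {f,j}
  U1234: {f,j}
C dims 8,7,4,1; δ0: rk 4, SNF 1^4; δ1: rk 3, SNF 1^3; δ2: rk 1, SNF 1^1
degree 0: 8−4−0 = 4 → Ȟ^0 ≅ Z^4
degree 1: 7−3−4 = 0 → Ȟ^1 ≅ 0
degree 2: 4−1−3 = 0 → Ȟ^2 ≅ 0


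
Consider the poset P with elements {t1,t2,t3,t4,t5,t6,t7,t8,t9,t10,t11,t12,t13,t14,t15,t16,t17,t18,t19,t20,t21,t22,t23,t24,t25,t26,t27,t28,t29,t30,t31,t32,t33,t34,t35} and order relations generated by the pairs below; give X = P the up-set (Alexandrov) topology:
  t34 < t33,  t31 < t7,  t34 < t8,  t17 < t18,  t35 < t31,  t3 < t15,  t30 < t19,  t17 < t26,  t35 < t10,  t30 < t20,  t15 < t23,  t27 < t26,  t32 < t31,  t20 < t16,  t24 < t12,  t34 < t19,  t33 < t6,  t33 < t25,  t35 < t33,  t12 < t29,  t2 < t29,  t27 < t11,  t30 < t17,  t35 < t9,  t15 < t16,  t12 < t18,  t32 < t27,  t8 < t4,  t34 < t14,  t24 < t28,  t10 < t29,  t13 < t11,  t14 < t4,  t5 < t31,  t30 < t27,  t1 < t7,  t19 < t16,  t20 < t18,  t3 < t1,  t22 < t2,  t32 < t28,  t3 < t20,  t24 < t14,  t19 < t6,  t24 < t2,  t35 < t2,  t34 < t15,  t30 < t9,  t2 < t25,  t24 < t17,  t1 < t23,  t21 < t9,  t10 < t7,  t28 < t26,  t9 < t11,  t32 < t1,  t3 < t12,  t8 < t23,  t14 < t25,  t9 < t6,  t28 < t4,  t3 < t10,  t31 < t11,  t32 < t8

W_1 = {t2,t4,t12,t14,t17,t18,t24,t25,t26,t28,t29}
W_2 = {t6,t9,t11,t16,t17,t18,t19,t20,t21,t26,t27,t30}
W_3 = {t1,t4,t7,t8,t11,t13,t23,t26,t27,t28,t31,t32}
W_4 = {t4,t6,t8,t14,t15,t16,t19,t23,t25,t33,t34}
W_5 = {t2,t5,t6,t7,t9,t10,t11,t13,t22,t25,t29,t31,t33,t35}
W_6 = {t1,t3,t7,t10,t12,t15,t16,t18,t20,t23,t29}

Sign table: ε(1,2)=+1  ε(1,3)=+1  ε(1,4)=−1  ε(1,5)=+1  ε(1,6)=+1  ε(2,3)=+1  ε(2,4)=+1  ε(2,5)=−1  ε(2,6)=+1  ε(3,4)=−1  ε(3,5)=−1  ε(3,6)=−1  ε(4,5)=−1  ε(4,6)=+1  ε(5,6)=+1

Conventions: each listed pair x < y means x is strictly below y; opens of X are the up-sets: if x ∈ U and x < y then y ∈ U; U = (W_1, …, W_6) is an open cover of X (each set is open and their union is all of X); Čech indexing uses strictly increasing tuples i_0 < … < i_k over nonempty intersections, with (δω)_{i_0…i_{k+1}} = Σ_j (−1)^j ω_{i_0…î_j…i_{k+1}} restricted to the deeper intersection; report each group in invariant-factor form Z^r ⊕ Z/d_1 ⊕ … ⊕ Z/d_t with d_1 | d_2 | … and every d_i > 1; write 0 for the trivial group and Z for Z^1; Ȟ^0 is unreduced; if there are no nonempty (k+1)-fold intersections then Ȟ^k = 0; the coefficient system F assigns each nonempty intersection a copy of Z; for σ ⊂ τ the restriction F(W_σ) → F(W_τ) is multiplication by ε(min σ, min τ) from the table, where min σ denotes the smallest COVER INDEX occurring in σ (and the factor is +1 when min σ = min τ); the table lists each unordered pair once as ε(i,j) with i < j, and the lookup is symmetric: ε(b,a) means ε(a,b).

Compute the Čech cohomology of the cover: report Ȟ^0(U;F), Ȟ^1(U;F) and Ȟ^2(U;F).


nonempty overlaps:
  W12={t17,t18,t26} W13={t4,t26,t28} W14={t4,t14,t25} W15={t2,t25,t29} W16={t12,t18,t29} W23={t11,t26,t27} W24={t6,t16,t19} W25={t6,t9,t11} W26={t16,t18,t20} W34={t4,t8,t23} W35={t7,t11,t13,t31} W36={t1,t7,t23} W45={t6,t25,t33} W46={t15,t16,t23} W56={t7,t10,t29}
  W123={t26} W126={t18} W134={t4} W145={t25} W156={t29} W235={t11} W245={t6} W246={t16} W346={t23} W356={t7}
C dims 6,15,10; δ0: rk 6, SNF 1^5·2; δ1: rk 9, SNF 1^9
degree 0: 6−6−0 = 0 → Ȟ^0 ≅ 0
degree 1: 15−9−6 = 0 plus torsion [2] → Ȟ^1 ≅ Z/2
degree 2: 10−0−9 = 1 → Ȟ^2 ≅ Z

Ȟ^0(U;F) ≅ 0,  Ȟ^1(U;F) ≅ Z/2,  Ȟ^2(U;F) ≅ Z


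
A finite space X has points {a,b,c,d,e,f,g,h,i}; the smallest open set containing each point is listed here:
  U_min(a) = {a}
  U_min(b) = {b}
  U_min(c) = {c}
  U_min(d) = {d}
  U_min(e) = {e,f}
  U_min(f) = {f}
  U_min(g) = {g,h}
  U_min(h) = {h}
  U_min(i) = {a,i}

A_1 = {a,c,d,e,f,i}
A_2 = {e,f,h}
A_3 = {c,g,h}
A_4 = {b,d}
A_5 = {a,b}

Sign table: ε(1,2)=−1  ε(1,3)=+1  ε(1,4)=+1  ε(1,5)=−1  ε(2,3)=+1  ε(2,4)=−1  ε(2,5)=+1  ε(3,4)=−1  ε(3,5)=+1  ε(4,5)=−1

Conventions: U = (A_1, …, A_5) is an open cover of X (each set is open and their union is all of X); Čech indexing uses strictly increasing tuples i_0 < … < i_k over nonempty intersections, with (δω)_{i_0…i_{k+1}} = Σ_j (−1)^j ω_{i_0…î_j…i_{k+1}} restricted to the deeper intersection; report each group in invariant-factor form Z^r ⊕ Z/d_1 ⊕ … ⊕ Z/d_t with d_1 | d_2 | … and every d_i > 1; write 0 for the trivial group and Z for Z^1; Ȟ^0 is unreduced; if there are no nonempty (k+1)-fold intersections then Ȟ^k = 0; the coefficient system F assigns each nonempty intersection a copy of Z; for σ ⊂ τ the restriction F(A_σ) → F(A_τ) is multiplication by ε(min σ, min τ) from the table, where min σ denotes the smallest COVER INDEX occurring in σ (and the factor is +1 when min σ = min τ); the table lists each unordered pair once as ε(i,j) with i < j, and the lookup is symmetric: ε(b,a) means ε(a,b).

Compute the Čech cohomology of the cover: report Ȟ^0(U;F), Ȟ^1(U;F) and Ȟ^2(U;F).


nonempty overlaps:
  A12={e,f} A13={c} A14={d} A15={a} A23={h} A45={b}
C dims 5,6; δ0: rk 5, SNF 1^4·2
degree 0: 5−5−0 = 0 → Ȟ^0 ≅ 0
degree 1: 6−0−5 = 1 plus torsion [2] → Ȟ^1 ≅ Z ⊕ Z/2
degree 2: 0−0−0 = 0 → Ȟ^2 ≅ 0

Ȟ^0(U;F) ≅ 0; Ȟ^1(U;F) ≅ Z ⊕ Z/2; Ȟ^2(U;F) ≅ 0


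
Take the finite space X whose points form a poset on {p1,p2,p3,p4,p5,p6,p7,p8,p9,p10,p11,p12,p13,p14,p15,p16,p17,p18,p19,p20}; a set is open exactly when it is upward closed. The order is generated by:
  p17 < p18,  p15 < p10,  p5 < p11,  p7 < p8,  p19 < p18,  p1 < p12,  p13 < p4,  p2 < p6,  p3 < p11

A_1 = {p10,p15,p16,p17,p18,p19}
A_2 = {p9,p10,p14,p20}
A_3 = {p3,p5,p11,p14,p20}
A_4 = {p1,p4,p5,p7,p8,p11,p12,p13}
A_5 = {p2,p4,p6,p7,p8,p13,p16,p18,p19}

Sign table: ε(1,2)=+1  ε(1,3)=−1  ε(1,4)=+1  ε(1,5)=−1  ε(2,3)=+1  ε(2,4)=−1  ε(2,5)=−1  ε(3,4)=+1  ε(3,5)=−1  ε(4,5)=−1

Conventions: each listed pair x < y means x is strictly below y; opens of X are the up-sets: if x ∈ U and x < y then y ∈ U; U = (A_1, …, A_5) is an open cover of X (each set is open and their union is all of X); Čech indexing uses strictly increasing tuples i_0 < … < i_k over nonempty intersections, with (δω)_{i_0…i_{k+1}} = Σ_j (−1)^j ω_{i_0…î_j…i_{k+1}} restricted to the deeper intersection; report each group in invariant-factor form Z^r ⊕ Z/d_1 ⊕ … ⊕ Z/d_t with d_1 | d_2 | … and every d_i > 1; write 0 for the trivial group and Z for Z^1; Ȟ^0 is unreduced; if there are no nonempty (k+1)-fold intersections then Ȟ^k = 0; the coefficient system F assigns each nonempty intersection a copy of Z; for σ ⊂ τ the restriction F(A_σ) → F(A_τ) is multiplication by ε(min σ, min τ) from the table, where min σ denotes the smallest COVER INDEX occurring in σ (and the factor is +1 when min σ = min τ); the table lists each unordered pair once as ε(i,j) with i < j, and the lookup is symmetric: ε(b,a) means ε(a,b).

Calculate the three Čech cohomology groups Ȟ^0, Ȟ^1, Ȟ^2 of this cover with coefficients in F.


intersection data:
  A12={p10} A15={p16,p18,p19} A23={p14,p20} A34={p5,p11} A45={p4,p7,p8,p13}
C dims 5,5; δ0: rk 4, SNF 1^4
Ȟ^0 = (5 − 4) − 0 = 1, so Ȟ^0 ≅ Z
Ȟ^1 = (5 − 0) − 4 = 1, so Ȟ^1 ≅ Z
Ȟ^2 = (0 − 0) − 0 = 0, so Ȟ^2 ≅ 0

Ȟ^0 = Z; Ȟ^1 = Z; Ȟ^2 = 0


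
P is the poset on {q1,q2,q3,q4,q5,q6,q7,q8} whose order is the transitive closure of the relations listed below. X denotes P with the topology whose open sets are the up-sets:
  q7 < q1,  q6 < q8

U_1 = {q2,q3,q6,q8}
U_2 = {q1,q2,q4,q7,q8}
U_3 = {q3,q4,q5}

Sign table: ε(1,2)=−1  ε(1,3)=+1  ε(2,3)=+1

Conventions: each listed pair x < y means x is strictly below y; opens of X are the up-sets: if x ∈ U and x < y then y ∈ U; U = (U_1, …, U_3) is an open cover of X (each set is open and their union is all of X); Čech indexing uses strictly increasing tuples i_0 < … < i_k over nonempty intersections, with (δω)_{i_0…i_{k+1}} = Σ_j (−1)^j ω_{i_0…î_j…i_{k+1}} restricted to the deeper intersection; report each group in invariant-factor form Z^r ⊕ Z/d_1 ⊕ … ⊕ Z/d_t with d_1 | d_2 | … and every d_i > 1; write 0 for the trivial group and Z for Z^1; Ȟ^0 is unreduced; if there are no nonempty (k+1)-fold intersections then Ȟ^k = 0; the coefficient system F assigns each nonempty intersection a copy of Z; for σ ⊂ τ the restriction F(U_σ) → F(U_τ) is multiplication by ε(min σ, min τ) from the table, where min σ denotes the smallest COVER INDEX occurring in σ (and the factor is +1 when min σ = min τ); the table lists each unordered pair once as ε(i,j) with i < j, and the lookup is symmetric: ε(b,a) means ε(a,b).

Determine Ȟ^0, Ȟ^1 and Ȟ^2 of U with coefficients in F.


nonempty intersections:
  U12={q2,q8} U13={q3} U23={q4}
C dims 3,3; δ0: rk 3, SNF 1^2·2
Ȟ^0: (3−3)−0=0 ⇒ 0
Ȟ^1: (3−0)−3=0 plus torsion [2] ⇒ Z/2
Ȟ^2: (0−0)−0=0 ⇒ 0

Ȟ^0 = 0; Ȟ^1 = Z/2; Ȟ^2 = 0


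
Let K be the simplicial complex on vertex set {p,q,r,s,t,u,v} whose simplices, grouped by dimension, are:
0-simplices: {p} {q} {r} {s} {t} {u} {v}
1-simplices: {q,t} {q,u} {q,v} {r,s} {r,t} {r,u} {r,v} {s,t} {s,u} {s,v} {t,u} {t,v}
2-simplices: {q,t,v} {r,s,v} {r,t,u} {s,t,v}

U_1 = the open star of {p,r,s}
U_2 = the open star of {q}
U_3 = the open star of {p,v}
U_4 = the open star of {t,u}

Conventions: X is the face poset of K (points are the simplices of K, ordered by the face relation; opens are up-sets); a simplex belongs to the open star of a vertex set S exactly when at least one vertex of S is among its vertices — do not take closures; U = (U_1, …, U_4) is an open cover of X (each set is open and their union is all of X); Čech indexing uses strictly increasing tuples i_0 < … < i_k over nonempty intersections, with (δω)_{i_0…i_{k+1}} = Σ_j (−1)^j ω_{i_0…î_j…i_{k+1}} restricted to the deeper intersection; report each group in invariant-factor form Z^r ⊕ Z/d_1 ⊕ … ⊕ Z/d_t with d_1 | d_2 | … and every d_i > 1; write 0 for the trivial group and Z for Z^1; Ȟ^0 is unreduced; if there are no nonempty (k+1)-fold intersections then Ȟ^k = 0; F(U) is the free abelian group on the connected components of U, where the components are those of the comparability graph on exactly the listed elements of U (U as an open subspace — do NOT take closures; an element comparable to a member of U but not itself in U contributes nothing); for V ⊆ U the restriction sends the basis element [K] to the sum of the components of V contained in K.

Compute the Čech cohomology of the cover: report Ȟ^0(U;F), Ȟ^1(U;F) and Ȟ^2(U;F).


nerve simplices:
  U1={{p},{r},{s},{r,s},{r,t},{r,u},{r,v},{s,t},{s,u},{s,v},{r,s,v},{r,t,u},{s,t,v}} U2={{q},{q,t},{q,u},{q,v},{q,t,v}} U3={{p},{v},{q,v},{r,v},{s,v},{t,v},{q,t,v},{r,s,v},{s,t,v}} U4={{t},{u},{q,t},{q,u},{r,t},{r,u},{s,t},{s,u},{t,u},{t,v},{q,t,v},{r,t,u},{s,t,v}}
  U13={{p},{r,v},{s,v},{r,s,v},{s,t,v}} U14={{r,t},{r,u},{s,t},{s,u},{r,t,u},{s,t,v}} U23={{q,v},{q,t,v}} U24={{q,t},{q,u},{q,t,v}} U34={{t,v},{q,t,v},{s,t,v}}
  U134={{s,t,v}} U234={{q,t,v}}
components per intersection:
  U1: {{p}} {{r},{s},{r,s},{r,t},{r,u},{r,v},{s,t},{s,u},{s,v},{r,s,v},{r,t,u},{s,t,v}}
  U2: {{q},{q,t},{q,u},{q,v},{q,t,v}}
  U3: {{p}} {{v},{q,v},{r,v},{s,v},{t,v},{q,t,v},{r,s,v},{s,t,v}}
  U4: {{t},{u},{q,t},{q,u},{r,t},{r,u},{s,t},{s,u},{t,u},{t,v},{q,t,v},{r,t,u},{s,t,v}}
  U13: {{p}} {{r,v},{s,v},{r,s,v},{s,t,v}}
  U14: {{r,t},{r,u},{r,t,u}} {{s,t},{s,t,v}} {{s,u}}
  U23: {{q,v},{q,t,v}}
  U24: {{q,t},{q,t,v}} {{q,u}}
  U34: {{t,v},{q,t,v},{s,t,v}}
  U134: {{s,t,v}}
  U234: {{q,t,v}}
C dims 6,9,2; δ0: rk 4, SNF 1^4; δ1: rk 2, SNF 1^2
degree 0: 6−4−0 = 2 → Ȟ^0 ≅ Z^2
degree 1: 9−2−4 = 3 → Ȟ^1 ≅ Z^3
degree 2: 2−0−2 = 0 → Ȟ^2 ≅ 0

Ȟ^0 = Z^2; Ȟ^1 = Z^3; Ȟ^2 = 0


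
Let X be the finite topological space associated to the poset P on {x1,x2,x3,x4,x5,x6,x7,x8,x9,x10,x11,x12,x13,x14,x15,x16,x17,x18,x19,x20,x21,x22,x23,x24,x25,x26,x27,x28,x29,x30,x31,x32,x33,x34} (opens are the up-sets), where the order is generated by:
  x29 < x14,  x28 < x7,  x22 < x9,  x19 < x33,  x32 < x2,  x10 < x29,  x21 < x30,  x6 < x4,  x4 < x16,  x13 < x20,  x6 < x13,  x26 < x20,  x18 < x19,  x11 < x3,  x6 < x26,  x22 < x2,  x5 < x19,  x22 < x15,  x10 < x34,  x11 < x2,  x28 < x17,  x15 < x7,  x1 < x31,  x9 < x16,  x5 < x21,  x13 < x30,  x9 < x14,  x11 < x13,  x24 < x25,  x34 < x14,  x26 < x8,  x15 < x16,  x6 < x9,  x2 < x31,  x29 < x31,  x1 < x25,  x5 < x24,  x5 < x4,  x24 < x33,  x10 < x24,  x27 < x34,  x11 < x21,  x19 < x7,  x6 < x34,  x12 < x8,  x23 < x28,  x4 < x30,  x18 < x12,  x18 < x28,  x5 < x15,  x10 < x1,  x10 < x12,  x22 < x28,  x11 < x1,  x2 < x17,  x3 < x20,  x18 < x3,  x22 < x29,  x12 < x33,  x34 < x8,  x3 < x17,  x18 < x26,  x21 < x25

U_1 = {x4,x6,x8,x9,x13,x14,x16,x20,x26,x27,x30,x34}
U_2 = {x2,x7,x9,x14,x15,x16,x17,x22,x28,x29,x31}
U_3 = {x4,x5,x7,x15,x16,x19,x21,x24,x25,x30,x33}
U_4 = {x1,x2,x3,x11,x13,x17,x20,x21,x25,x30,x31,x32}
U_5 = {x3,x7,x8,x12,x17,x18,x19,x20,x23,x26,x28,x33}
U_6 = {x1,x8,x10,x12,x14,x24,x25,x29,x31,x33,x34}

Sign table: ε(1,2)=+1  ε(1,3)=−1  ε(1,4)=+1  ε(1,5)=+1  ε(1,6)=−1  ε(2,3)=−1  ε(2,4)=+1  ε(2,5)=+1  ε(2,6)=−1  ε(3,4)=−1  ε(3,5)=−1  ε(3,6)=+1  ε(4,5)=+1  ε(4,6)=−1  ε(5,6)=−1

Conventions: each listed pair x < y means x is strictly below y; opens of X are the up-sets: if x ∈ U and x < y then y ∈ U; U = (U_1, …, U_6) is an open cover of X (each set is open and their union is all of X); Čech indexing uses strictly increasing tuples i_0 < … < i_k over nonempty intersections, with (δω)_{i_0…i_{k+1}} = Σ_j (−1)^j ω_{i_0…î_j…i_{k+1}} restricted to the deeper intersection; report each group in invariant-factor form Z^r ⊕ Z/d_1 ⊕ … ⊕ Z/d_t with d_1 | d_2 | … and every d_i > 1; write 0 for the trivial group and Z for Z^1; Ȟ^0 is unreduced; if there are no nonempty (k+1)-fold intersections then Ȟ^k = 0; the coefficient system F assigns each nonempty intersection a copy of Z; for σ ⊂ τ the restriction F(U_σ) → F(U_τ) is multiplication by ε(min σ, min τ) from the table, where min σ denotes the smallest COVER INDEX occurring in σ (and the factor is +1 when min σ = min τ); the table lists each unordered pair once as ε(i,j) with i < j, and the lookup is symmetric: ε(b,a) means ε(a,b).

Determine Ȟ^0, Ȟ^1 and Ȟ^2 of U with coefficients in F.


Ȟ^0 = Z; Ȟ^1 = 0; Ȟ^2 = Z/2

nonempty intersections:
  U12={x9,x14,x16} U13={x4,x16,x30} U14={x13,x20,x30} U15={x8,x20,x26} U16={x8,x14,x34} U23={x7,x15,x16} U24={x2,x17,x31} U25={x7,x17,x28} U26={x14,x29,x31} U34={x21,x25,x30} U35={x7,x19,x33} U36={x24,x25,x33} U45={x3,x17,x20} U46={x1,x25,x31} U56={x8,x12,x33}
  U123={x16} U126={x14} U134={x30} U145={x20} U156={x8} U235={x7} U245={x17} U246={x31} U346={x25} U356={x33}
C dims 6,15,10; δ0: rk 5, SNF 1^5; δ1: rk 10, SNF 1^9·2
Ȟ^0: (6−5)−0=1 ⇒ Z
Ȟ^1: (15−10)−5=0 ⇒ 0
Ȟ^2: (10−0)−10=0 plus torsion [2] ⇒ Z/2


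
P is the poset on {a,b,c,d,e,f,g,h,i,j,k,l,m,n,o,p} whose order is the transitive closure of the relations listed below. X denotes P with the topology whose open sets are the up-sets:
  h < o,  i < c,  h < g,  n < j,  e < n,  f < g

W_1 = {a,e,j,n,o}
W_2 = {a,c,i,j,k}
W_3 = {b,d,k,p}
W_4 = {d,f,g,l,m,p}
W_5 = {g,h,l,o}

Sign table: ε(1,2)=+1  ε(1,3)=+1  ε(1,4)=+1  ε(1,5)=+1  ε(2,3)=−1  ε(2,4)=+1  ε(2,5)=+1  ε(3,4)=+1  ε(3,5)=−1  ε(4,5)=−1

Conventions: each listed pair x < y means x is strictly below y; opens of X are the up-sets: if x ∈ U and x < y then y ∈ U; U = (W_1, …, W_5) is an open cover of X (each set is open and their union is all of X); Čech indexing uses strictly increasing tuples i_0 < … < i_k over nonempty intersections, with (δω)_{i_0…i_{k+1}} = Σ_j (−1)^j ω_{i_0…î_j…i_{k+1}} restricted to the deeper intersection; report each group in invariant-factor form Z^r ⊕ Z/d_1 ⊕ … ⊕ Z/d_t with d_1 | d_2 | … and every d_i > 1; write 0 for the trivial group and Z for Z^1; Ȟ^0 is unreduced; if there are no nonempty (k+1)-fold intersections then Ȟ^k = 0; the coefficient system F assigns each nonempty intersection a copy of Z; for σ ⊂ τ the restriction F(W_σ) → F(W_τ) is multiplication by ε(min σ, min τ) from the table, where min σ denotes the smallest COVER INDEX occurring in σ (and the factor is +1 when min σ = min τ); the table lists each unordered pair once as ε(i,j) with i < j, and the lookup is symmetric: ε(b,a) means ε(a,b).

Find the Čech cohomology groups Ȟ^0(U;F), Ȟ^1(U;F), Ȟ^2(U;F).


cover nerve:
  W12={a,j} W15={o} W23={k} W34={d,p} W45={g,l}
C dims 5,5; δ0: rk 4, SNF 1^4
Ȟ^0: (5−4)−0=1 ⇒ Z
Ȟ^1: (5−0)−4=1 ⇒ Z
Ȟ^2: (0−0)−0=0 ⇒ 0

Ȟ^0 = Z,  Ȟ^1 = Z,  Ȟ^2 = 0


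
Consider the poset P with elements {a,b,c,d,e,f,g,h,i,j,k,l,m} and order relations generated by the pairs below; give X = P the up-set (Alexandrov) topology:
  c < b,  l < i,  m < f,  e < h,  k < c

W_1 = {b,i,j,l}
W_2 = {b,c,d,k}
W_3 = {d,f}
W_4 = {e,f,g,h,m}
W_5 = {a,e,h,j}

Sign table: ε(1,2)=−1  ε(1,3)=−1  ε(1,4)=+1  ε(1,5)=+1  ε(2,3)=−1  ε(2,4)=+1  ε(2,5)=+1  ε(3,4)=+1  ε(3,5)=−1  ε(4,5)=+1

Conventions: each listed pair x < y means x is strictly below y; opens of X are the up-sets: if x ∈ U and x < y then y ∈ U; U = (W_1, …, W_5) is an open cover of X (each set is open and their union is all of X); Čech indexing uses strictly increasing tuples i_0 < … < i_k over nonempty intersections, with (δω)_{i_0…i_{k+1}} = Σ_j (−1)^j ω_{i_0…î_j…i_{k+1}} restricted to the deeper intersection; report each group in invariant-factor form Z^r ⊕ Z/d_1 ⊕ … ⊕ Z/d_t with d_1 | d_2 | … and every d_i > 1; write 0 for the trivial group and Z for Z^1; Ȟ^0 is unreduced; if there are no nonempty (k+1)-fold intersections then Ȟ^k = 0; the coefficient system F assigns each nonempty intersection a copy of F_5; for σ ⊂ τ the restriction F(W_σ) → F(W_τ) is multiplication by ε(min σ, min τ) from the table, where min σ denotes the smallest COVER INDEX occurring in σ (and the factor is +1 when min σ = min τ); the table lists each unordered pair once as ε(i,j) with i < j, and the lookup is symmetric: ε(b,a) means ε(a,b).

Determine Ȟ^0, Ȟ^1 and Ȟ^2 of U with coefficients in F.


nonempty overlaps:
  W12={b} W15={j} W23={d} W34={f} W45={e,h}
C dims 5,5; δ0: rk_F5 4
degree 0: 5−4−0 = 1 → Ȟ^0 ≅ Z/5
degree 1: 5−0−4 = 1 → Ȟ^1 ≅ Z/5
degree 2: 0−0−0 = 0 → Ȟ^2 ≅ 0

Ȟ^0 ≅ Z/5; Ȟ^1 ≅ Z/5; Ȟ^2 ≅ 0


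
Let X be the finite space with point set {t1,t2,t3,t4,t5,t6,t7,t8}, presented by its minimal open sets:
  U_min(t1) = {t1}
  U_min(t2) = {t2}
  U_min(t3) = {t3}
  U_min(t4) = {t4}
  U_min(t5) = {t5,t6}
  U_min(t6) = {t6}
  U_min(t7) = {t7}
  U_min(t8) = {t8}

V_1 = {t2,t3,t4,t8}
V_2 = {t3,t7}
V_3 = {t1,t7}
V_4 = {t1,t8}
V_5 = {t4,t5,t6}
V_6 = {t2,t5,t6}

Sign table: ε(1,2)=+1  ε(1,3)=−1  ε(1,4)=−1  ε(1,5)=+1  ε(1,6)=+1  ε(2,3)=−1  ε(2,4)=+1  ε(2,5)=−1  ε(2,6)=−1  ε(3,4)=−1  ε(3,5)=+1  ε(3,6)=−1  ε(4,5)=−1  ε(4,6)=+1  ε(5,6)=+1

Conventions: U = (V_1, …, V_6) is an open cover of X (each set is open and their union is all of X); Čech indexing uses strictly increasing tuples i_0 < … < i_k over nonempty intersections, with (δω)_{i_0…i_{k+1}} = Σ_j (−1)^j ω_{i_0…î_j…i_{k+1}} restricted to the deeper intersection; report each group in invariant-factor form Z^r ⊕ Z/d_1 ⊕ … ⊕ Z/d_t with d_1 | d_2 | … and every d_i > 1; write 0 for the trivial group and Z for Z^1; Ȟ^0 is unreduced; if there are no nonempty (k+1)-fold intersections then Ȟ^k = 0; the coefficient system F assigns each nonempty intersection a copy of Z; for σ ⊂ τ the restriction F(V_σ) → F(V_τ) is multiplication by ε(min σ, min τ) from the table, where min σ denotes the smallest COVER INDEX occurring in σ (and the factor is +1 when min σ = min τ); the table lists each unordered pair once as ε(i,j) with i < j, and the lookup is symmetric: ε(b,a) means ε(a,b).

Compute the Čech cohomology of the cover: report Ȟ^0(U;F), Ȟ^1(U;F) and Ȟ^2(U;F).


intersection data:
  V12={t3} V14={t8} V15={t4} V16={t2} V23={t7} V34={t1} V56={t5,t6}
C dims 6,7; δ0: rk 6, SNF 1^5·2
Ȟ^0 = (6 − 6) − 0 = 0, so Ȟ^0 ≅ 0
Ȟ^1 = (7 − 0) − 6 = 1 plus torsion [2], so Ȟ^1 ≅ Z ⊕ Z/2
Ȟ^2 = (0 − 0) − 0 = 0, so Ȟ^2 ≅ 0

Ȟ^0 ≅ 0, Ȟ^1 ≅ Z ⊕ Z/2 and Ȟ^2 ≅ 0


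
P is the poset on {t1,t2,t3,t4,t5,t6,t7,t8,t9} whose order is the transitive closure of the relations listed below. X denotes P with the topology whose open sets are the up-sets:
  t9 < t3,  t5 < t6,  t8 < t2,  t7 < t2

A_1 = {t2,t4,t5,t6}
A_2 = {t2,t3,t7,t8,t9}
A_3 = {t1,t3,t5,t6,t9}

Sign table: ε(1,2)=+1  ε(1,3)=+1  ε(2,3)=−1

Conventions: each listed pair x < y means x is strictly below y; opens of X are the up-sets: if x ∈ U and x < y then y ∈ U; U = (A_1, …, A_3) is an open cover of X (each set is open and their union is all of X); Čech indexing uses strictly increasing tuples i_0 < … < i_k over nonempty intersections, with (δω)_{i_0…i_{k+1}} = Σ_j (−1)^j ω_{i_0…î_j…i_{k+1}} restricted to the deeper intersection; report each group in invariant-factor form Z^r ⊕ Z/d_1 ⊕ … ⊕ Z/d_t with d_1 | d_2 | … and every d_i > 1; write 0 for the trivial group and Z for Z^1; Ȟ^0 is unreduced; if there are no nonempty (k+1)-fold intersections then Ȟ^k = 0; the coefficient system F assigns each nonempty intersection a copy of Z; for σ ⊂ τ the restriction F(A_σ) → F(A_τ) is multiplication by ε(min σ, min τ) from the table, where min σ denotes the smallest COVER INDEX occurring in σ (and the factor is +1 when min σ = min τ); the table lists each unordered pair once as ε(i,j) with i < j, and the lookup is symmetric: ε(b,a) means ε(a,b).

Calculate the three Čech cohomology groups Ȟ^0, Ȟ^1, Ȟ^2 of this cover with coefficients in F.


Ȟ^0 = 0,  Ȟ^1 = Z/2,  Ȟ^2 = 0

intersection data:
  A12={t2} A13={t5,t6} A23={t3,t9}
C dims 3,3; δ0: rk 3, SNF 1^2·2
Ȟ^0 = (3 − 3) − 0 = 0, so Ȟ^0 ≅ 0
Ȟ^1 = (3 − 0) − 3 = 0 plus torsion [2], so Ȟ^1 ≅ Z/2
Ȟ^2 = (0 − 0) − 0 = 0, so Ȟ^2 ≅ 0


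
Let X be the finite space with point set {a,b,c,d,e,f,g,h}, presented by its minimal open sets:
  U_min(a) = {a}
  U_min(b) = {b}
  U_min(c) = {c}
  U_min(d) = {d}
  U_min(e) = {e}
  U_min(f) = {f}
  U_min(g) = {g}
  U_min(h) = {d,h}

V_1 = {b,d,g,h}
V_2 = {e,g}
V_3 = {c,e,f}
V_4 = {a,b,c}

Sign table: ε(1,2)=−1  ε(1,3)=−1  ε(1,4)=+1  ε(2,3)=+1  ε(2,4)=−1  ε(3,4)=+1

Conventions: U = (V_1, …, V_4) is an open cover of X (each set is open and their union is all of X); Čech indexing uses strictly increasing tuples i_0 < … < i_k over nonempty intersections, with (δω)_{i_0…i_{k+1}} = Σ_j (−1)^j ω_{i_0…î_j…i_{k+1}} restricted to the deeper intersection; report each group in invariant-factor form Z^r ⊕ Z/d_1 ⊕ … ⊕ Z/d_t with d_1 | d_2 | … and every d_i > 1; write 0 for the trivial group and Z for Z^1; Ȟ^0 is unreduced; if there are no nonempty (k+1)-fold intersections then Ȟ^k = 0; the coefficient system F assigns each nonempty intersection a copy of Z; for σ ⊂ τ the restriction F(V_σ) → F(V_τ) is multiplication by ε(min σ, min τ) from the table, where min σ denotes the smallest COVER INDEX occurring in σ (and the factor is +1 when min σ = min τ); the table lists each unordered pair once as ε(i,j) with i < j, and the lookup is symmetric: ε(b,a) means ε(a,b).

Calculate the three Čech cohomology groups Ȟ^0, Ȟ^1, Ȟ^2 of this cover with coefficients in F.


nerve of the cover:
  V12={g} V14={b} V23={e} V34={c}
C dims 4,4; δ0: rk 4, SNF 1^3·2
Ȟ^0 = (4 − 4) − 0 = 0, so Ȟ^0 ≅ 0
Ȟ^1 = (4 − 0) − 4 = 0 plus torsion [2], so Ȟ^1 ≅ Z/2
Ȟ^2 = (0 − 0) − 0 = 0, so Ȟ^2 ≅ 0

Ȟ^0 = 0, Ȟ^1 = Z/2 and Ȟ^2 = 0


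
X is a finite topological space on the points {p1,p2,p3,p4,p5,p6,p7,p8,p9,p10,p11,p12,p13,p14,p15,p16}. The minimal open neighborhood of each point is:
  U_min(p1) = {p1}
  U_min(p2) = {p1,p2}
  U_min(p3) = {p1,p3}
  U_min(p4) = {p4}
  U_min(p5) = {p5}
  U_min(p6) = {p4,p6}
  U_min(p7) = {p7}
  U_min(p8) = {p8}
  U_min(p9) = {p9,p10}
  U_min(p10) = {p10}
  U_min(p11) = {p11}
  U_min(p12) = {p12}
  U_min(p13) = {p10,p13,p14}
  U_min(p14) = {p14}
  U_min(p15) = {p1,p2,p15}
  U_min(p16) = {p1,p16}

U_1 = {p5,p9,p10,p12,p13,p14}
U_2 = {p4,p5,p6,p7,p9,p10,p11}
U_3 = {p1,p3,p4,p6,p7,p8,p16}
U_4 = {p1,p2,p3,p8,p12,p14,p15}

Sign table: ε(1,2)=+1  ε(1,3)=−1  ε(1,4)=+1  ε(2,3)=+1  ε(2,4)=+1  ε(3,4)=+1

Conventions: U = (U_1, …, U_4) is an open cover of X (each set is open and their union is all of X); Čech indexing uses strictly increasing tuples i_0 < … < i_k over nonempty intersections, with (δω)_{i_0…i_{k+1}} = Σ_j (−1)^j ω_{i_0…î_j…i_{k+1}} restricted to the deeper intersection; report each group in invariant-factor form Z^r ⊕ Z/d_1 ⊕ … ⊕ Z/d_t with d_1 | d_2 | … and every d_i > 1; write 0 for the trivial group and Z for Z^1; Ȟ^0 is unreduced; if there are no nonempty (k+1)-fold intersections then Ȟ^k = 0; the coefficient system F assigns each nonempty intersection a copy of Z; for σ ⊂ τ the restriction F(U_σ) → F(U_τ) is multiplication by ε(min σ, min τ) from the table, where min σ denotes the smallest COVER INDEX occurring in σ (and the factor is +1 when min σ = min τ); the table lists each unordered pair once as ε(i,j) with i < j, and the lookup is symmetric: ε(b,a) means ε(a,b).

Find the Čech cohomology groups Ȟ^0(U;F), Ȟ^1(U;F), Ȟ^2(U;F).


Ȟ^0 ≅ Z, Ȟ^1 ≅ Z and Ȟ^2 ≅ 0

cover nerve:
  U12={p5,p9,p10} U14={p12,p14} U23={p4,p6,p7} U34={p1,p3,p8}
C dims 4,4; δ0: rk 3, SNF 1^3
Ȟ^0: (4−3)−0=1 ⇒ Z
Ȟ^1: (4−0)−3=1 ⇒ Z
Ȟ^2: (0−0)−0=0 ⇒ 0


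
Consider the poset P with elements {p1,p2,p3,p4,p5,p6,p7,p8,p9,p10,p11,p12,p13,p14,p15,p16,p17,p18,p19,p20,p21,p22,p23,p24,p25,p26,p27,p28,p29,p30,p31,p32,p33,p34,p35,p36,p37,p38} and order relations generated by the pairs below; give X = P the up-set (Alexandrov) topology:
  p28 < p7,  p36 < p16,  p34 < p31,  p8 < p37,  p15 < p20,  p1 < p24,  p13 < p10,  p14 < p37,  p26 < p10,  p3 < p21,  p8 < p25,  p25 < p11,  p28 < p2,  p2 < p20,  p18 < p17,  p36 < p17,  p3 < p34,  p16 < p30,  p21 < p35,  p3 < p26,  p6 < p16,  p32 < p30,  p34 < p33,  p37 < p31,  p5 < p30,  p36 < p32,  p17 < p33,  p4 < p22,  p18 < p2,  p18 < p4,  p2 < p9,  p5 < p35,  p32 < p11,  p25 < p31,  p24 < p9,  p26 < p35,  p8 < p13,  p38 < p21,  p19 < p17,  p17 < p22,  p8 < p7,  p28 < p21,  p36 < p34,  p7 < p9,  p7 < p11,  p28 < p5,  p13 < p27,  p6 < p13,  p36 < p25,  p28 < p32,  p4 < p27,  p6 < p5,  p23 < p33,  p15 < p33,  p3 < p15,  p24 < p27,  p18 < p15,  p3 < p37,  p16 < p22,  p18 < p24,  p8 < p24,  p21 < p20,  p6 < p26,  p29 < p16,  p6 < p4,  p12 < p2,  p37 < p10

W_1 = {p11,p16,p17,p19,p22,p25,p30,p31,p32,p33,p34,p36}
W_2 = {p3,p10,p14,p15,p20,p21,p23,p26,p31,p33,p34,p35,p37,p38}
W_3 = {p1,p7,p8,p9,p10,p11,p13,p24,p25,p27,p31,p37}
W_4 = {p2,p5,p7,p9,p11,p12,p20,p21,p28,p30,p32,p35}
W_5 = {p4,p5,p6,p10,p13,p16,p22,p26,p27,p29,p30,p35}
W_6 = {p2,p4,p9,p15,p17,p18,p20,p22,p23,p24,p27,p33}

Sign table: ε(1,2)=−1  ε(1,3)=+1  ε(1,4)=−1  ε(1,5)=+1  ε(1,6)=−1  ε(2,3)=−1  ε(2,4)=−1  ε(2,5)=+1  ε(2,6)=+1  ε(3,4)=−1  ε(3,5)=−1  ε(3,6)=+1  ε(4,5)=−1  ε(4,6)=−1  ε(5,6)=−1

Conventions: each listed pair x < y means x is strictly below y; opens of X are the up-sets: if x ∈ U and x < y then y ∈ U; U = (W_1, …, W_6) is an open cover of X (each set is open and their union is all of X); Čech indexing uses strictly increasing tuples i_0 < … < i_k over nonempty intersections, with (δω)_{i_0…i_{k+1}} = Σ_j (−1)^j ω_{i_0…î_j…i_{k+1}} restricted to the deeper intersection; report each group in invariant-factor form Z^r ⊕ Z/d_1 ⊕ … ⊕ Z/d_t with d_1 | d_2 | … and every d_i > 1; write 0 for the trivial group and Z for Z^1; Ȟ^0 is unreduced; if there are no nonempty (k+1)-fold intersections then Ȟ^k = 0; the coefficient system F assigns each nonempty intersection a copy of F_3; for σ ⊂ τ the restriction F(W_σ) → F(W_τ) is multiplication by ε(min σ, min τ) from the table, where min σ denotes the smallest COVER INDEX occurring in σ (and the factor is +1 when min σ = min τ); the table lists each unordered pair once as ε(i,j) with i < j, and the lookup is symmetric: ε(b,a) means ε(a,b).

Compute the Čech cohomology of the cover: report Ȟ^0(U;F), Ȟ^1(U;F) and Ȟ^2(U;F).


Ȟ^0 = 0,  Ȟ^1 = 0,  Ȟ^2 = Z/3

cover nerve:
  W12={p31,p33,p34} W13={p11,p25,p31} W14={p11,p30,p32} W15={p16,p22,p30} W16={p17,p22,p33} W23={p10,p31,p37} W24={p20,p21,p35} W25={p10,p26,p35} W26={p15,p20,p23,p33} W34={p7,p9,p11} W35={p10,p13,p27} W36={p9,p24,p27} W45={p5,p30,p35} W46={p2,p9,p20} W56={p4,p22,p27}
  W123={p31} W126={p33} W134={p11} W145={p30} W156={p22} W235={p10} W245={p35} W246={p20} W346={p9} W356={p27}
C dims 6,15,10; δ0: rk_F3 6; δ1: rk_F3 9
Ȟ^0: (6−6)−0=0 ⇒ 0
Ȟ^1: (15−9)−6=0 ⇒ 0
Ȟ^2: (10−0)−9=1 ⇒ Z/3
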